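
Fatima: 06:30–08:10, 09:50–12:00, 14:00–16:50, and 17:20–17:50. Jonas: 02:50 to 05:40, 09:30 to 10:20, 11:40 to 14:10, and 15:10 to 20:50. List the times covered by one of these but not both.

Only in the first: 06:30–08:10, 10:20–11:40, 14:10–15:10.
Only in the second: 02:50–05:40, 09:30–09:50, 12:00–14:00, 16:50–17:20, 17:50–20:50.
Together these are the periods covered by exactly one.

02:50–05:40, 06:30–08:10, 09:30–09:50, 10:20–11:40, 12:00–14:00, 14:10–15:10, 16:50–17:20, 17:50–20:50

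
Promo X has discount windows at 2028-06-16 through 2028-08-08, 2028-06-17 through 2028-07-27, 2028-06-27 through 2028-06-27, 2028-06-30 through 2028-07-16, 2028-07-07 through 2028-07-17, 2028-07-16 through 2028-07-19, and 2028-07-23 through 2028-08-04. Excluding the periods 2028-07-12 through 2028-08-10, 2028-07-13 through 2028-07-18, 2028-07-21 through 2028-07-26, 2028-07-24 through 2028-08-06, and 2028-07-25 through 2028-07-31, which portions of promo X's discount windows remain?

A, merged: 2028-06-16 through 2028-08-08.
B, merged: 2028-07-12 through 2028-08-10.
2028-06-16 through 2028-08-08 with B removed leaves 2028-06-16 through 2028-07-11.

2028-06-16 through 2028-07-11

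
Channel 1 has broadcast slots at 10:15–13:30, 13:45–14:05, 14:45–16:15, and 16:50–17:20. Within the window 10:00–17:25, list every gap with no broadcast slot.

10:00–10:15, 13:30–13:45, 14:05–14:45, 16:15–16:50, 17:20–17:25

After merging, the occupied span is 10:15–13:30, 13:45–14:05, 14:45–16:15, 16:50–17:20.
Complement within 10:00–17:25: 10:00–10:15, 13:30–13:45, 14:05–14:45, 16:15–16:50, 17:20–17:25.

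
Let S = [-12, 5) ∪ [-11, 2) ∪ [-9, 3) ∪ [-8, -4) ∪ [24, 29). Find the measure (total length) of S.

22

Merged: [-12, 5), [24, 29).
Lengths: 17 + 5 = 22.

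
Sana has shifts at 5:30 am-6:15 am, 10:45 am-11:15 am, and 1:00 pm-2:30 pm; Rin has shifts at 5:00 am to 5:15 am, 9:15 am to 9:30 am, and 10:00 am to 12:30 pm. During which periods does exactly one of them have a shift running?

Only in the first: 5:30 am–6:15 am, 1:00 pm–2:30 pm.
Only in the second: 5:00 am–5:15 am, 9:15 am–9:30 am, 10:00 am–10:45 am, 11:15 am–12:30 pm.
Together these are the periods covered by exactly one.

5:00 am–5:15 am, 5:30 am–6:15 am, 9:15 am–9:30 am, 10:00 am–10:45 am, 11:15 am–12:30 pm, 1:00 pm–2:30 pm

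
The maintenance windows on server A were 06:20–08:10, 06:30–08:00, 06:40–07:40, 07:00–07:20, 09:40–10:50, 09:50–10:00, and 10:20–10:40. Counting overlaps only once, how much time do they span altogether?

3 h

Merged: 06:20–08:10, 09:40–10:50.
Lengths: 1 h 50 min + 1 h 10 min = 3 h.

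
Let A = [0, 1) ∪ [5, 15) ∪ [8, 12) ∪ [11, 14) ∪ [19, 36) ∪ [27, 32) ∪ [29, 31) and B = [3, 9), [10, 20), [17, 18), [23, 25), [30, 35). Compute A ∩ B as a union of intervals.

[5, 9) ∪ [10, 15) ∪ [19, 20) ∪ [23, 25) ∪ [30, 35)

Merge the first list: [0, 1), [5, 15), [19, 36).
Merge the second list: [3, 9), [10, 20), [23, 25), [30, 35).
[0, 1): no overlap with the second set.
[5, 15) meets the second set on [5, 9), [10, 15).
[19, 36) meets the second set on [19, 20), [23, 25), [30, 35).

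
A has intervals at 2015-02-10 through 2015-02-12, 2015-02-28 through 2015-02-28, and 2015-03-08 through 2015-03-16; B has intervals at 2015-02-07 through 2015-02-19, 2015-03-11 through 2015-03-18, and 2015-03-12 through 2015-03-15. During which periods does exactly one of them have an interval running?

2015-02-07 through 2015-02-09, 2015-02-13 through 2015-02-19, 2015-02-28 through 2015-02-28, 2015-03-08 through 2015-03-10, 2015-03-17 through 2015-03-18

Second set merges to 2015-02-07 through 2015-02-19, 2015-03-11 through 2015-03-18.
A \ B = 2015-02-28 through 2015-02-28, 2015-03-08 through 2015-03-10.
B \ A = 2015-02-07 through 2015-02-09, 2015-02-13 through 2015-02-19, 2015-03-17 through 2015-03-18.
Union of the two gives the symmetric difference.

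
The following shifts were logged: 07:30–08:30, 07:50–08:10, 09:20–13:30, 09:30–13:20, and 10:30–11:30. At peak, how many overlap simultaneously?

Sweep endpoints in order; track running count of active intervals.
Peak of 3 reached at 10:30.

3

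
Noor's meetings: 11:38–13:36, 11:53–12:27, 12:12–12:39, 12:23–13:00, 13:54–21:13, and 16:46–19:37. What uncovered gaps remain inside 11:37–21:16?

The merged coverage is 11:38–13:36, 13:54–21:13.
Uncovered inside 11:37–21:16: 11:37–11:38, 13:36–13:54, 21:13–21:16.

11:37–11:38, 13:36–13:54, 21:13–21:16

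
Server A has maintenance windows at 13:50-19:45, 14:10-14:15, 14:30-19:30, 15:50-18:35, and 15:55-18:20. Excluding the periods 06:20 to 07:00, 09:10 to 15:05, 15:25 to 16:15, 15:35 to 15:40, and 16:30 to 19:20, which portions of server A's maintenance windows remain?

15:05–15:25, 16:15–16:30, 19:20–19:45

Merge the first list: 13:50–19:45.
Merge the second list: 06:20–07:00, 09:10–15:05, 15:25–16:15, 16:30–19:20.
13:50–19:45 \ B = 15:05–15:25, 16:15–16:30, 19:20–19:45.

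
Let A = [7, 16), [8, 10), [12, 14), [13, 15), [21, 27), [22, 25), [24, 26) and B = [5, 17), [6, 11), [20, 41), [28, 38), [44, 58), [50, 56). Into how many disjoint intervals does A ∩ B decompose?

A, merged: [7, 16), [21, 27).
B, merged: [5, 17), [20, 41), [44, 58).
A ∩ B = [7, 16), [21, 27).
That is 2 disjoint pieces.

2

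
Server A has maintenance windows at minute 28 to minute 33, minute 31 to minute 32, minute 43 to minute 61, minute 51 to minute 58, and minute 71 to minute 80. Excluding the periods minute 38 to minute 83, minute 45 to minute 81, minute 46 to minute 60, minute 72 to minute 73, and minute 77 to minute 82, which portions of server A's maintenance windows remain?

A, merged: minute 28 to minute 33, minute 43 to minute 61, minute 71 to minute 80.
B, merged: minute 38 to minute 83.
minute 28 to minute 33: no B overlap → unchanged.
minute 43 to minute 61: fully covered by B → removed.
minute 71 to minute 80: fully covered by B → removed.

minute 28 to minute 33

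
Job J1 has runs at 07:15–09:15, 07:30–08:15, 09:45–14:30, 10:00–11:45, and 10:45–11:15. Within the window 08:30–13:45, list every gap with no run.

Covered (merged): 07:15-09:15, 09:45-14:30.
Uncovered inside 08:30-13:45: 09:15-09:45.

09:15-09:45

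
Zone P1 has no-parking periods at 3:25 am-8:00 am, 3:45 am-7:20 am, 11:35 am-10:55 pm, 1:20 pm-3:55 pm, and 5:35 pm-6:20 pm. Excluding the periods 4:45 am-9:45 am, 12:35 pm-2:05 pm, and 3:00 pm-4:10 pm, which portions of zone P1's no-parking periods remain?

A, merged: 3:25 am–8:00 am, 11:35 am–10:55 pm.
3:25 am–8:00 am with B removed leaves 3:25 am–4:45 am.
11:35 am–10:55 pm with B removed leaves 11:35 am–12:35 pm, 2:05 pm–3:00 pm, 4:10 pm–10:55 pm.

3:25 am–4:45 am, 11:35 am–12:35 pm, 2:05 pm–3:00 pm, 4:10 pm–10:55 pm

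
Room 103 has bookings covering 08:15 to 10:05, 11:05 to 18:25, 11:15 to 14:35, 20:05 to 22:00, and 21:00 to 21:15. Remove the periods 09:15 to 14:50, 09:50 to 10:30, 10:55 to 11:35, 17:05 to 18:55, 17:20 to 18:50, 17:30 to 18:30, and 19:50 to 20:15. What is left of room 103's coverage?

08:15-09:15, 14:50-17:05, 20:15-22:00

A, merged: 08:15-10:05, 11:05-18:25, 20:05-22:00.
B, merged: 09:15-14:50, 17:05-18:55, 19:50-20:15.
08:15-10:05 \ B = 08:15-09:15.
11:05-18:25 \ B = 14:50-17:05.
20:05-22:00 \ B = 20:15-22:00.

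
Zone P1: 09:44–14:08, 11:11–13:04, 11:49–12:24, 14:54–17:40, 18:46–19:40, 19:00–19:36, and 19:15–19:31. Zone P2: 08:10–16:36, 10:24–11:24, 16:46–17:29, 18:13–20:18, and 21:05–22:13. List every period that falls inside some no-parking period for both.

09:44–14:08, 14:54–16:36, 16:46–17:29, 18:46–19:40

Merge the first list: 09:44–14:08, 14:54–17:40, 18:46–19:40.
Merge the second list: 08:10–16:36, 16:46–17:29, 18:13–20:18, 21:05–22:13.
09:44–14:08 meets the second set on 09:44–14:08.
14:54–17:40 meets the second set on 14:54–16:36, 16:46–17:29.
18:46–19:40 meets the second set on 18:46–19:40.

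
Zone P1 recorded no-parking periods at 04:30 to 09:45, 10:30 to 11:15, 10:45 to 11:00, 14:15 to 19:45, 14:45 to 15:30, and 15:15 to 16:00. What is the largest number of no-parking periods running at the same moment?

Sweep endpoints in order; track running count of active intervals.
Peak of 3 reached at 15:15.

3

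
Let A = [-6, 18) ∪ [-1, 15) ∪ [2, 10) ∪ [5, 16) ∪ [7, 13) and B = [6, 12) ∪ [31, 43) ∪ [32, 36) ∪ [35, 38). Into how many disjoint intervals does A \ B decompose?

A, merged: [-6, 18).
B, merged: [6, 12), [31, 43).
A \ B = [-6, 6), [12, 18).
That is 2 disjoint pieces.

2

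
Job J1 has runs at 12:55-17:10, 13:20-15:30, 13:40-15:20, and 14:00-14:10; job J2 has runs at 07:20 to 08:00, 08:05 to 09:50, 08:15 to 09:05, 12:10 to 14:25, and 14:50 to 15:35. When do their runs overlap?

First set merges to 12:55–17:10.
Second set merges to 07:20–08:00, 08:05–09:50, 12:10–14:25, 14:50–15:35.
12:55–17:10 ∩ B → 12:55–14:25, 14:50–15:35.

12:55–14:25, 14:50–15:35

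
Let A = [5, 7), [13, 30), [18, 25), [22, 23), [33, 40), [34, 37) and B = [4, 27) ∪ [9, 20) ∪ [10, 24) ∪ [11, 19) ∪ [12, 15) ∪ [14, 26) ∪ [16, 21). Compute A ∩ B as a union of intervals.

Merge the first list: [5, 7), [13, 30), [33, 40).
Merge the second list: [4, 27).
[5, 7) meets the second set on [5, 7).
[13, 30) meets the second set on [13, 27).
[33, 40): no overlap with the second set.

[5, 7) ∪ [13, 27)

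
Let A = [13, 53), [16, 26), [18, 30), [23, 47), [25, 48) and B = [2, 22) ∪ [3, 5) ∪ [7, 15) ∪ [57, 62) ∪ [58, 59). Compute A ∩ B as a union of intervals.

First set merges to [13, 53).
Second set merges to [2, 22), [57, 62).
[13, 53) overlaps B on [13, 22).

[13, 22)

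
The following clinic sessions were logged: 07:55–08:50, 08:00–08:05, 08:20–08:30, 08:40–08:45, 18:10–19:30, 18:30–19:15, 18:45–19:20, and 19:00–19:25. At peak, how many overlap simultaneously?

Walk the sorted start/end points keeping a running depth.
The depth first hits 4 at 19:00.

4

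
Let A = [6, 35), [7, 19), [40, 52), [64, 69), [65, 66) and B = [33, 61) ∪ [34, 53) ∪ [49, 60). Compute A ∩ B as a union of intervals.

[33, 35) ∪ [40, 52)

First set merges to [6, 35), [40, 52), [64, 69).
Second set merges to [33, 61).
[6, 35) meets the second set on [33, 35).
[40, 52) meets the second set on [40, 52).
[64, 69): no overlap with the second set.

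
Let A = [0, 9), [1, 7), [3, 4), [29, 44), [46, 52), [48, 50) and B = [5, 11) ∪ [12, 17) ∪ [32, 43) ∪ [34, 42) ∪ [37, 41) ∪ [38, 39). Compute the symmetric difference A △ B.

First set merges to [0, 9), [29, 44), [46, 52).
Second set merges to [5, 11), [12, 17), [32, 43).
Only in the first: [0, 5), [29, 32), [43, 44), [46, 52).
Only in the second: [9, 11), [12, 17).
Together these are the periods covered by exactly one.

[0, 5) ∪ [9, 11) ∪ [12, 17) ∪ [29, 32) ∪ [43, 44) ∪ [46, 52)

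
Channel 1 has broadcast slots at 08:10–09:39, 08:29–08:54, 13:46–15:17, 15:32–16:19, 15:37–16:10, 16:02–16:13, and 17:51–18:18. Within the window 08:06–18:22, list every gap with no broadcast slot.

08:06–08:10, 09:39–13:46, 15:17–15:32, 16:19–17:51, 18:18–18:22

After merging, the occupied span is 08:10–09:39, 13:46–15:17, 15:32–16:19, 17:51–18:18.
Gaps within 08:06–18:22: 08:06–08:10, 09:39–13:46, 15:17–15:32, 16:19–17:51, 18:18–18:22.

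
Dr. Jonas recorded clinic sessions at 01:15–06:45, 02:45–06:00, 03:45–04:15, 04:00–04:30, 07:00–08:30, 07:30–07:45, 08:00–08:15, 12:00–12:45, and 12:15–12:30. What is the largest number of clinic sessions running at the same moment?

4

Sweep endpoints in order; track running count of active intervals.
Peak of 4 reached at 04:00.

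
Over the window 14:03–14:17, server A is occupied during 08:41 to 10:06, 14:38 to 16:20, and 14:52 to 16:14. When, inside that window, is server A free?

Covered (merged): 08:41–10:06, 14:38–16:20.
Gaps within 14:03–14:17: 14:03–14:17.

14:03–14:17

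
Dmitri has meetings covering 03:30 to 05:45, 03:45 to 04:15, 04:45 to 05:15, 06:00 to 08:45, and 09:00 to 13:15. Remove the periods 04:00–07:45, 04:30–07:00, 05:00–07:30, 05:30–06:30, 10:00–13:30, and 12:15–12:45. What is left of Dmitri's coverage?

03:30-04:00, 07:45-08:45, 09:00-10:00

First set merges to 03:30-05:45, 06:00-08:45, 09:00-13:15.
Second set merges to 04:00-07:45, 10:00-13:30.
03:30-05:45 \ B = 03:30-04:00.
06:00-08:45 \ B = 07:45-08:45.
09:00-13:15 \ B = 09:00-10:00.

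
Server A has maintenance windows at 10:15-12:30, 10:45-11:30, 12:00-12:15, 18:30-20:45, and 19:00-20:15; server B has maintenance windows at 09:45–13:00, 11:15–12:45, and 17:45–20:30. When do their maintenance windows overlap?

First set merges to 10:15–12:30, 18:30–20:45.
Second set merges to 09:45–13:00, 17:45–20:30.
10:15–12:30 ∩ B → 10:15–12:30.
18:30–20:45 ∩ B → 18:30–20:30.

10:15–12:30, 18:30–20:30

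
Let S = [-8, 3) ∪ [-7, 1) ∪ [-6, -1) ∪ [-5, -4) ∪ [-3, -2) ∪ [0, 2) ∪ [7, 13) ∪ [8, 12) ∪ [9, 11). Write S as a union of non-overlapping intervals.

[-7, 1) overlaps/touches [-8, 3) → extend to [-8, 3).
[-6, -1) overlaps/touches [-8, 3) → extend to [-8, 3).
[-5, -4) overlaps/touches [-8, 3) → extend to [-8, 3).
[-3, -2) overlaps/touches [-8, 3) → extend to [-8, 3).
[0, 2) overlaps/touches [-8, 3) → extend to [-8, 3).
[7, 13) is disjoint → start new block.
[8, 12) overlaps/touches [7, 13) → extend to [7, 13).
[9, 11) overlaps/touches [7, 13) → extend to [7, 13).

[-8, 3) ∪ [7, 13)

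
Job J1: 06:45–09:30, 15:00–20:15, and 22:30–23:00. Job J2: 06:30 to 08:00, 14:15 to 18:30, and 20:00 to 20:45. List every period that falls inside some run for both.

06:45–08:00, 15:00–18:30, 20:00–20:15

06:45–09:30 meets the second set on 06:45–08:00.
15:00–20:15 meets the second set on 15:00–18:30, 20:00–20:15.
22:30–23:00: no overlap with the second set.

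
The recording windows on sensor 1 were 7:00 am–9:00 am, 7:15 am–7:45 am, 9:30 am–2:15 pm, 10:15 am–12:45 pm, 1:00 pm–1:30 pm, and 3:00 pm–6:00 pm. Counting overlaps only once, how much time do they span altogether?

9 h 45 min

Merged: 7:00 am–9:00 am, 9:30 am–2:15 pm, 3:00 pm–6:00 pm.
Lengths: 2 h + 4 h 45 min + 3 h = 9 h 45 min.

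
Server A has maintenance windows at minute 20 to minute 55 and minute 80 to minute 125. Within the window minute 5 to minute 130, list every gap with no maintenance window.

The merged coverage is minute 20 to minute 55, minute 80 to minute 125.
Uncovered inside minute 5 to minute 130: minute 5 to minute 20, minute 55 to minute 80, minute 125 to minute 130.

minute 5 to minute 20, minute 55 to minute 80, minute 125 to minute 130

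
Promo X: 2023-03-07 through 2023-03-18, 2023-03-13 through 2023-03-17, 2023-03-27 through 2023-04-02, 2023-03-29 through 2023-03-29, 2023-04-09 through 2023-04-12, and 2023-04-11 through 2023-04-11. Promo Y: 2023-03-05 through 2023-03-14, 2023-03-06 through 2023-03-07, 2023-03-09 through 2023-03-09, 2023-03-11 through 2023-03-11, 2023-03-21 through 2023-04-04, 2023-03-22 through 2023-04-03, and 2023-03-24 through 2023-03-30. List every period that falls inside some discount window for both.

2023-03-07 through 2023-03-14, 2023-03-27 through 2023-04-02

Merge the first list: 2023-03-07 through 2023-03-18, 2023-03-27 through 2023-04-02, 2023-04-09 through 2023-04-12.
Merge the second list: 2023-03-05 through 2023-03-14, 2023-03-21 through 2023-04-04.
2023-03-07 through 2023-03-18 ∩ B → 2023-03-07 through 2023-03-14.
2023-03-27 through 2023-04-02 ∩ B → 2023-03-27 through 2023-04-02.
2023-04-09 through 2023-04-12 meets no B interval.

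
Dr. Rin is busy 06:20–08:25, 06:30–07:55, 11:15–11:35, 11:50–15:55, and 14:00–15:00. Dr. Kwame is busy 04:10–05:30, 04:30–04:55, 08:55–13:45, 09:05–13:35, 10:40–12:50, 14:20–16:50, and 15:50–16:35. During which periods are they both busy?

11:15–11:35, 11:50–13:45, 14:20–15:55

A, merged: 06:20–08:25, 11:15–11:35, 11:50–15:55.
B, merged: 04:10–05:30, 08:55–13:45, 14:20–16:50.
06:20–08:25 meets no B interval.
11:15–11:35 ∩ B → 11:15–11:35.
11:50–15:55 ∩ B → 11:50–13:45, 14:20–15:55.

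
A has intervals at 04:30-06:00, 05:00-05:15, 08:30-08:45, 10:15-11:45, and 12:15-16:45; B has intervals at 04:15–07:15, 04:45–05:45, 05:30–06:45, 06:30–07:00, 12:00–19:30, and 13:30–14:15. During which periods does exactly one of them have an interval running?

Merge the first list: 04:30–06:00, 08:30–08:45, 10:15–11:45, 12:15–16:45.
Merge the second list: 04:15–07:15, 12:00–19:30.
Only in the first: 08:30–08:45, 10:15–11:45.
Only in the second: 04:15–04:30, 06:00–07:15, 12:00–12:15, 16:45–19:30.
Together these are the periods covered by exactly one.

04:15–04:30, 06:00–07:15, 08:30–08:45, 10:15–11:45, 12:00–12:15, 16:45–19:30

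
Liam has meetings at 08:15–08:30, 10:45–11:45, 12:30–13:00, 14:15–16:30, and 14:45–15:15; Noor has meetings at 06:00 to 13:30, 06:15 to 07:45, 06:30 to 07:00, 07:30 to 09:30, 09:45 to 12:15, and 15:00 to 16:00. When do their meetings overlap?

08:15–08:30, 10:45–11:45, 12:30–13:00, 15:00–16:00

First set merges to 08:15–08:30, 10:45–11:45, 12:30–13:00, 14:15–16:30.
Second set merges to 06:00–13:30, 15:00–16:00.
08:15–08:30 ∩ B → 08:15–08:30.
10:45–11:45 ∩ B → 10:45–11:45.
12:30–13:00 ∩ B → 12:30–13:00.
14:15–16:30 ∩ B → 15:00–16:00.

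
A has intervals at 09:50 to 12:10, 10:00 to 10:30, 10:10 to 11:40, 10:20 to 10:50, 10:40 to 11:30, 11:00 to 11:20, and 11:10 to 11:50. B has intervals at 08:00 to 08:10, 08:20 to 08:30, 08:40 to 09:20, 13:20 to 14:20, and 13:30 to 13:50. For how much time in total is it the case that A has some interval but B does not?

Merge the first list: 09:50-12:10.
Merge the second list: 08:00-08:10, 08:20-08:30, 08:40-09:20, 13:20-14:20.
A \ B = 09:50-12:10.
Total: 2 h 20 min.

2 h 20 min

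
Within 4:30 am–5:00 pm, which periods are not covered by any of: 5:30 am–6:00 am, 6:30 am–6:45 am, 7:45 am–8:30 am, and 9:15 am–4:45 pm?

4:30 am–5:30 am, 6:00 am–6:30 am, 6:45 am–7:45 am, 8:30 am–9:15 am, 4:45 pm–5:00 pm

The merged coverage is 5:30 am–6:00 am, 6:30 am–6:45 am, 7:45 am–8:30 am, 9:15 am–4:45 pm.
Uncovered inside 4:30 am–5:00 pm: 4:30 am–5:30 am, 6:00 am–6:30 am, 6:45 am–7:45 am, 8:30 am–9:15 am, 4:45 pm–5:00 pm.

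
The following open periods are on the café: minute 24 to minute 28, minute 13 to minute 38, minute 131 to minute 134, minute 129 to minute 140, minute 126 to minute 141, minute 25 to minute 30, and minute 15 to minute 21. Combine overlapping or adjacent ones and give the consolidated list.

Sort by start: minute 13 to minute 38, minute 15 to minute 21, minute 24 to minute 28, minute 25 to minute 30, minute 126 to minute 141, minute 129 to minute 140, minute 131 to minute 134.
minute 15 to minute 21 overlaps/touches minute 13 to minute 38 → extend to minute 13 to minute 38.
minute 24 to minute 28 overlaps/touches minute 13 to minute 38 → extend to minute 13 to minute 38.
minute 25 to minute 30 overlaps/touches minute 13 to minute 38 → extend to minute 13 to minute 38.
minute 126 to minute 141 is disjoint → start new block.
minute 129 to minute 140 overlaps/touches minute 126 to minute 141 → extend to minute 126 to minute 141.
minute 131 to minute 134 overlaps/touches minute 126 to minute 141 → extend to minute 126 to minute 141.

minute 13 to minute 38, minute 126 to minute 141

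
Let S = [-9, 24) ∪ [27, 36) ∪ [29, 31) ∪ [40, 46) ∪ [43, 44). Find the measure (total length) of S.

48

Merged: [-9, 24), [27, 36), [40, 46).
Lengths: 33 + 9 + 6 = 48.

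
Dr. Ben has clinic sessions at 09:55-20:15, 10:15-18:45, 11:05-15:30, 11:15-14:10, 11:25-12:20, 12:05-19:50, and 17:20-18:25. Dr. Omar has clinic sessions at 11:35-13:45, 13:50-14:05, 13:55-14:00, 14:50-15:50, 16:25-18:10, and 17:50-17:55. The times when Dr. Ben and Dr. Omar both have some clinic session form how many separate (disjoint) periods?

4

A, merged: 09:55-20:15.
B, merged: 11:35-13:45, 13:50-14:05, 14:50-15:50, 16:25-18:10.
A ∩ B = 11:35-13:45, 13:50-14:05, 14:50-15:50, 16:25-18:10.
That is 4 disjoint pieces.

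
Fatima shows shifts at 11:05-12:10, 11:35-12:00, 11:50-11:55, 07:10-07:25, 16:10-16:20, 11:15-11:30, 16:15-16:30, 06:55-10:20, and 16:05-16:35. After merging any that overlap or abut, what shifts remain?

06:55–10:20, 11:05–12:10, 16:05–16:35

Sort by start: 06:55–10:20, 07:10–07:25, 11:05–12:10, 11:15–11:30, 11:35–12:00, 11:50–11:55, 16:05–16:35, 16:10–16:20, 16:15–16:30.
07:10–07:25 overlaps/touches 06:55–10:20 → extend to 06:55–10:20.
11:05–12:10 is disjoint → start new block.
11:15–11:30 overlaps/touches 11:05–12:10 → extend to 11:05–12:10.
11:35–12:00 overlaps/touches 11:05–12:10 → extend to 11:05–12:10.
11:50–11:55 overlaps/touches 11:05–12:10 → extend to 11:05–12:10.
16:05–16:35 is disjoint → start new block.
16:10–16:20 overlaps/touches 16:05–16:35 → extend to 16:05–16:35.
16:15–16:30 overlaps/touches 16:05–16:35 → extend to 16:05–16:35.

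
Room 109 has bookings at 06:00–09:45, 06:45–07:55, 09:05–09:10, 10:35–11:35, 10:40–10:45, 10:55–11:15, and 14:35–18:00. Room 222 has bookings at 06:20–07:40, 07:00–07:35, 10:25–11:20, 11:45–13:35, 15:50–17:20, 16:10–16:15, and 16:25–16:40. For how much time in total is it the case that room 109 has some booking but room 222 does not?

First set merges to 06:00-09:45, 10:35-11:35, 14:35-18:00.
Second set merges to 06:20-07:40, 10:25-11:20, 11:45-13:35, 15:50-17:20.
A \ B = 06:00-06:20, 07:40-09:45, 11:20-11:35, 14:35-15:50, 17:20-18:00.
Total: 20 min + 2 h 5 min + 15 min + 1 h 15 min + 40 min = 4 h 35 min.

4 h 35 min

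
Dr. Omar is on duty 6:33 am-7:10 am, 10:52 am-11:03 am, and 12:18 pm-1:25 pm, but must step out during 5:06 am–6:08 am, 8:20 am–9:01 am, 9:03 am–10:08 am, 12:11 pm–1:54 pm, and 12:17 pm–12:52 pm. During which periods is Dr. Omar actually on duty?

Second set merges to 5:06 am–6:08 am, 8:20 am–9:01 am, 9:03 am–10:08 am, 12:11 pm–1:54 pm.
6:33 am–7:10 am: nothing removed.
10:52 am–11:03 am: nothing removed.
12:18 pm–1:25 pm: entirely removed.

6:33 am–7:10 am, 10:52 am–11:03 am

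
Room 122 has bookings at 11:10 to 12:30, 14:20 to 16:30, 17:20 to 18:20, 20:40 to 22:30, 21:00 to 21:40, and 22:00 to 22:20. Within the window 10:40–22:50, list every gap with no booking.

Covered (merged): 11:10–12:30, 14:20–16:30, 17:20–18:20, 20:40–22:30.
Complement within 10:40–22:50: 10:40–11:10, 12:30–14:20, 16:30–17:20, 18:20–20:40, 22:30–22:50.

10:40–11:10, 12:30–14:20, 16:30–17:20, 18:20–20:40, 22:30–22:50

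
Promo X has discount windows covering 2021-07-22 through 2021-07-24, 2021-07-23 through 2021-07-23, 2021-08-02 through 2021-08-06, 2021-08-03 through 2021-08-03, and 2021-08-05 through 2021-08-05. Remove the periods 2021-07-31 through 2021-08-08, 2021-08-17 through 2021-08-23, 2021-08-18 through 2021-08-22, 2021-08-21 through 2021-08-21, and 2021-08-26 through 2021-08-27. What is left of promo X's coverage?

2021-07-22 through 2021-07-24

A, merged: 2021-07-22 through 2021-07-24, 2021-08-02 through 2021-08-06.
B, merged: 2021-07-31 through 2021-08-08, 2021-08-17 through 2021-08-23, 2021-08-26 through 2021-08-27.
2021-07-22 through 2021-07-24: nothing removed.
2021-08-02 through 2021-08-06: entirely removed.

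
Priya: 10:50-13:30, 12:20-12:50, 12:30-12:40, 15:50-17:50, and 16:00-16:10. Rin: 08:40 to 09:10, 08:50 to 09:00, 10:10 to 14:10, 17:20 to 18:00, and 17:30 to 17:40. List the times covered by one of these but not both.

08:40–09:10, 10:10–10:50, 13:30–14:10, 15:50–17:20, 17:50–18:00

A, merged: 10:50–13:30, 15:50–17:50.
B, merged: 08:40–09:10, 10:10–14:10, 17:20–18:00.
A but not B: 15:50–17:20.
B but not A: 08:40–09:10, 10:10–10:50, 13:30–14:10, 17:50–18:00.
Combining gives A △ B.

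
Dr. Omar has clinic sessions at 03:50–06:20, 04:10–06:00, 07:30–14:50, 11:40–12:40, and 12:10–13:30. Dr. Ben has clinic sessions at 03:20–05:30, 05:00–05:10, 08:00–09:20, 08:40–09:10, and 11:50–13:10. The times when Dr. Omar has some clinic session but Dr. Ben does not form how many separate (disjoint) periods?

4

Merge the first list: 03:50–06:20, 07:30–14:50.
Merge the second list: 03:20–05:30, 08:00–09:20, 11:50–13:10.
A \ B = 05:30–06:20, 07:30–08:00, 09:20–11:50, 13:10–14:50.
That is 4 disjoint pieces.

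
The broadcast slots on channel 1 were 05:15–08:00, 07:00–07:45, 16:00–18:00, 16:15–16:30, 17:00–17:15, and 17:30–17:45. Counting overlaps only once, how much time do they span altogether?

Merged: 05:15–08:00, 16:00–18:00.
Lengths: 2 h 45 min + 2 h = 4 h 45 min.

4 h 45 min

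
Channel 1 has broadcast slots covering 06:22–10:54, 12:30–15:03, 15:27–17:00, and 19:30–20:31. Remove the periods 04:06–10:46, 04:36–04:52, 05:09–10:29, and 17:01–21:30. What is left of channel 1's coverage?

10:46–10:54, 12:30–15:03, 15:27–17:00

Merge the second list: 04:06–10:46, 17:01–21:30.
06:22–10:54 minus B → 10:46–10:54.
12:30–15:03: no B overlap → unchanged.
15:27–17:00: no B overlap → unchanged.
19:30–20:31: fully covered by B → removed.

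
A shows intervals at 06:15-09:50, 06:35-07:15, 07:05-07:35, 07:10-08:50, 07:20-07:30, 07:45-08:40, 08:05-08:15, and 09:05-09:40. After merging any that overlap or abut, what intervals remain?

06:35–07:15 overlaps/touches 06:15–09:50 → extend to 06:15–09:50.
07:05–07:35 overlaps/touches 06:15–09:50 → extend to 06:15–09:50.
07:10–08:50 overlaps/touches 06:15–09:50 → extend to 06:15–09:50.
07:20–07:30 overlaps/touches 06:15–09:50 → extend to 06:15–09:50.
07:45–08:40 overlaps/touches 06:15–09:50 → extend to 06:15–09:50.
08:05–08:15 overlaps/touches 06:15–09:50 → extend to 06:15–09:50.
09:05–09:40 overlaps/touches 06:15–09:50 → extend to 06:15–09:50.

06:15–09:50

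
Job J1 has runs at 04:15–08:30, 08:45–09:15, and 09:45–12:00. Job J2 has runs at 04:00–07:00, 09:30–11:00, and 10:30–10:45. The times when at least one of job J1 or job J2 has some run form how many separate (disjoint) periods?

Second set merges to 04:00–07:00, 09:30–11:00.
A ∪ B = 04:00–08:30, 08:45–09:15, 09:30–12:00.
That is 3 disjoint pieces.

3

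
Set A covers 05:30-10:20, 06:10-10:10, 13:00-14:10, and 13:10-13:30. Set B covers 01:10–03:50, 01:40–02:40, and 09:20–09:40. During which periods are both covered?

Merge the first list: 05:30–10:20, 13:00–14:10.
Merge the second list: 01:10–03:50, 09:20–09:40.
05:30–10:20 ∩ B → 09:20–09:40.
13:00–14:10 meets no B interval.

09:20–09:40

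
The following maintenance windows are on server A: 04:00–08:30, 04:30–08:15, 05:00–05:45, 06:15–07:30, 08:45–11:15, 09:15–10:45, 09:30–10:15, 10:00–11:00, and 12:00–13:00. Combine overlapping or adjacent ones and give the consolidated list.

04:30–08:15 overlaps/touches 04:00–08:30 → extend to 04:00–08:30.
05:00–05:45 overlaps/touches 04:00–08:30 → extend to 04:00–08:30.
06:15–07:30 overlaps/touches 04:00–08:30 → extend to 04:00–08:30.
08:45–11:15 is disjoint → start new block.
09:15–10:45 overlaps/touches 08:45–11:15 → extend to 08:45–11:15.
09:30–10:15 overlaps/touches 08:45–11:15 → extend to 08:45–11:15.
10:00–11:00 overlaps/touches 08:45–11:15 → extend to 08:45–11:15.
12:00–13:00 is disjoint → start new block.

04:00–08:30, 08:45–11:15, 12:00–13:00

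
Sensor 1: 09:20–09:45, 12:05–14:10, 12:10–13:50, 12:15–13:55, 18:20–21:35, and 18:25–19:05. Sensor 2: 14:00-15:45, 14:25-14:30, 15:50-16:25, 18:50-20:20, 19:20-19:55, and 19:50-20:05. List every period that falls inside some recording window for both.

14:00–14:10, 18:50–20:20

First set merges to 09:20–09:45, 12:05–14:10, 18:20–21:35.
Second set merges to 14:00–15:45, 15:50–16:25, 18:50–20:20.
09:20–09:45: no overlap with the second set.
12:05–14:10 meets the second set on 14:00–14:10.
18:20–21:35 meets the second set on 18:50–20:20.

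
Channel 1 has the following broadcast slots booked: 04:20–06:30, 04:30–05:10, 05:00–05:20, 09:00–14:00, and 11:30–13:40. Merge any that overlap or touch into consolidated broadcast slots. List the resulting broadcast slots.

04:30–05:10 overlaps/touches 04:20–06:30 → extend to 04:20–06:30.
05:00–05:20 overlaps/touches 04:20–06:30 → extend to 04:20–06:30.
09:00–14:00 is disjoint → start new block.
11:30–13:40 overlaps/touches 09:00–14:00 → extend to 09:00–14:00.

04:20–06:30, 09:00–14:00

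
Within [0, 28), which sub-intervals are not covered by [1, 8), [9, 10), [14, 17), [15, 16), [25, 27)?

[0, 1) ∪ [8, 9) ∪ [10, 14) ∪ [17, 25) ∪ [27, 28)

The merged coverage is [1, 8), [9, 10), [14, 17), [25, 27).
Complement within [0, 28): [0, 1), [8, 9), [10, 14), [17, 25), [27, 28).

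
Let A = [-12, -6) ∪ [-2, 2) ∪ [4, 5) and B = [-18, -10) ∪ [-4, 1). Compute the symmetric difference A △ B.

Only in the first: [-10, -6), [1, 2), [4, 5).
Only in the second: [-18, -12), [-4, -2).
Together these are the periods covered by exactly one.

[-18, -12) ∪ [-10, -6) ∪ [-4, -2) ∪ [1, 2) ∪ [4, 5)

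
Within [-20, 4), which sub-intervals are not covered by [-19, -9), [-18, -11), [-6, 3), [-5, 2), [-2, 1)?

Covered (merged): [-19, -9), [-6, 3).
Gaps within [-20, 4): [-20, -19), [-9, -6), [3, 4).

[-20, -19) ∪ [-9, -6) ∪ [3, 4)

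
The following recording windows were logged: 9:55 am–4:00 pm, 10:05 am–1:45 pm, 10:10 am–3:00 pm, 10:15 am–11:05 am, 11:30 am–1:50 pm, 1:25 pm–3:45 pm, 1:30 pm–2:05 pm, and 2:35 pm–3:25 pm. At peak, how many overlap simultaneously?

6

At 1:30 pm, 6 of the intervals are simultaneously active.
No point has more.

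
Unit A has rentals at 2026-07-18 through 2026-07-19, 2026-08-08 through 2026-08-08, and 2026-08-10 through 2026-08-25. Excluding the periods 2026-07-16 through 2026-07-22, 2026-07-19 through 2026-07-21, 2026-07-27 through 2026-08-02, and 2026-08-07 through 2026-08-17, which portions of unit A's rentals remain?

2026-08-18 through 2026-08-25

Merge the second list: 2026-07-16 through 2026-07-22, 2026-07-27 through 2026-08-02, 2026-08-07 through 2026-08-17.
2026-07-18 through 2026-07-19: fully covered by B → removed.
2026-08-08 through 2026-08-08: fully covered by B → removed.
2026-08-10 through 2026-08-25 minus B → 2026-08-18 through 2026-08-25.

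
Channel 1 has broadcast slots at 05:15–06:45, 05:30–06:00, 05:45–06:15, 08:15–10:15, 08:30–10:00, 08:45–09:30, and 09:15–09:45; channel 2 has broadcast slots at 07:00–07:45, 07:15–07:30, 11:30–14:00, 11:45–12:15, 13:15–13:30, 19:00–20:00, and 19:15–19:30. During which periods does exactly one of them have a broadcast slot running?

05:15–06:45, 07:00–07:45, 08:15–10:15, 11:30–14:00, 19:00–20:00

First set merges to 05:15–06:45, 08:15–10:15.
Second set merges to 07:00–07:45, 11:30–14:00, 19:00–20:00.
Only in the first: 05:15–06:45, 08:15–10:15.
Only in the second: 07:00–07:45, 11:30–14:00, 19:00–20:00.
Together these are the periods covered by exactly one.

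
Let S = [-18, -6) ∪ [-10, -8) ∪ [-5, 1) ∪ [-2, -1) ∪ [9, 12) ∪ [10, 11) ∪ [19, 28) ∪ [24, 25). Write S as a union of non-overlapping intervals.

[-10, -8) overlaps/touches [-18, -6) → extend to [-18, -6).
[-5, 1) is disjoint → start new block.
[-2, -1) overlaps/touches [-5, 1) → extend to [-5, 1).
[9, 12) is disjoint → start new block.
[10, 11) overlaps/touches [9, 12) → extend to [9, 12).
[19, 28) is disjoint → start new block.
[24, 25) overlaps/touches [19, 28) → extend to [19, 28).

[-18, -6) ∪ [-5, 1) ∪ [9, 12) ∪ [19, 28)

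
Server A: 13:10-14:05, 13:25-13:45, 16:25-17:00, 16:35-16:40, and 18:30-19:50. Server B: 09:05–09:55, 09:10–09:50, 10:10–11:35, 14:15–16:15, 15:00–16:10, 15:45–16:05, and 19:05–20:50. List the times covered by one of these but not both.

09:05–09:55, 10:10–11:35, 13:10–14:05, 14:15–16:15, 16:25–17:00, 18:30–19:05, 19:50–20:50

Merge the first list: 13:10–14:05, 16:25–17:00, 18:30–19:50.
Merge the second list: 09:05–09:55, 10:10–11:35, 14:15–16:15, 19:05–20:50.
A but not B: 13:10–14:05, 16:25–17:00, 18:30–19:05.
B but not A: 09:05–09:55, 10:10–11:35, 14:15–16:15, 19:50–20:50.
Combining gives A △ B.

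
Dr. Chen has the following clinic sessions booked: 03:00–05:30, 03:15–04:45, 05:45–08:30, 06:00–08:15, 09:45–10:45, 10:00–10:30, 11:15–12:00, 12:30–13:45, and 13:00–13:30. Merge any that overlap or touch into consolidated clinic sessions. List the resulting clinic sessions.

03:15–04:45 overlaps/touches 03:00–05:30 → extend to 03:00–05:30.
05:45–08:30 is disjoint → start new block.
06:00–08:15 overlaps/touches 05:45–08:30 → extend to 05:45–08:30.
09:45–10:45 is disjoint → start new block.
10:00–10:30 overlaps/touches 09:45–10:45 → extend to 09:45–10:45.
11:15–12:00 is disjoint → start new block.
12:30–13:45 is disjoint → start new block.
13:00–13:30 overlaps/touches 12:30–13:45 → extend to 12:30–13:45.

03:00–05:30, 05:45–08:30, 09:45–10:45, 11:15–12:00, 12:30–13:45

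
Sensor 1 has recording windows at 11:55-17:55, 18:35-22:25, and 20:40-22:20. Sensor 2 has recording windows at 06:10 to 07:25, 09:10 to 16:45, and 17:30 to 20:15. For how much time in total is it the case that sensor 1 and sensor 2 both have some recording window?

6 h 55 min

A, merged: 11:55–17:55, 18:35–22:25.
A ∩ B = 11:55–16:45, 17:30–17:55, 18:35–20:15.
Total: 4 h 50 min + 25 min + 1 h 40 min = 6 h 55 min.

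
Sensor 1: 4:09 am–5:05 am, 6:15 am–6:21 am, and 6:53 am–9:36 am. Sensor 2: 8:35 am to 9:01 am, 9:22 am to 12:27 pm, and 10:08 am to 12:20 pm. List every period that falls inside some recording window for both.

B, merged: 8:35 am-9:01 am, 9:22 am-12:27 pm.
4:09 am-5:05 am: no overlap with the second set.
6:15 am-6:21 am: no overlap with the second set.
6:53 am-9:36 am meets the second set on 8:35 am-9:01 am, 9:22 am-9:36 am.

8:35 am-9:01 am, 9:22 am-9:36 am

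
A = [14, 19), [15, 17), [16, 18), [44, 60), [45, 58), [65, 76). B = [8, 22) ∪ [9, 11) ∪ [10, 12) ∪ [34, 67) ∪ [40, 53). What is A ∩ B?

[14, 19) ∪ [44, 60) ∪ [65, 67)

A, merged: [14, 19), [44, 60), [65, 76).
B, merged: [8, 22), [34, 67).
[14, 19) meets the second set on [14, 19).
[44, 60) meets the second set on [44, 60).
[65, 76) meets the second set on [65, 67).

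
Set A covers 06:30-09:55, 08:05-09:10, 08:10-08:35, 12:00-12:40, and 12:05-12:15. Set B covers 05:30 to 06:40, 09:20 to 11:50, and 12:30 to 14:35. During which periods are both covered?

06:30–06:40, 09:20–09:55, 12:30–12:40

A, merged: 06:30–09:55, 12:00–12:40.
06:30–09:55 ∩ B → 06:30–06:40, 09:20–09:55.
12:00–12:40 ∩ B → 12:30–12:40.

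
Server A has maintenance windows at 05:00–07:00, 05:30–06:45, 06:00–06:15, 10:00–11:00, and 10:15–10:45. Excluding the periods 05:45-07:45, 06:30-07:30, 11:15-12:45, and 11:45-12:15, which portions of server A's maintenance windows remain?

05:00–05:45, 10:00–11:00

Merge the first list: 05:00–07:00, 10:00–11:00.
Merge the second list: 05:45–07:45, 11:15–12:45.
05:00–07:00 minus B → 05:00–05:45.
10:00–11:00: no B overlap → unchanged.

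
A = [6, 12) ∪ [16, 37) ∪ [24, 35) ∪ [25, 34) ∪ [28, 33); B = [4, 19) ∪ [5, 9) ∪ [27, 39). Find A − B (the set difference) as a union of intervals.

A, merged: [6, 12), [16, 37).
B, merged: [4, 19), [27, 39).
[6, 12) lies entirely inside B → drops out.
[16, 37) with B removed leaves [19, 27).

[19, 27)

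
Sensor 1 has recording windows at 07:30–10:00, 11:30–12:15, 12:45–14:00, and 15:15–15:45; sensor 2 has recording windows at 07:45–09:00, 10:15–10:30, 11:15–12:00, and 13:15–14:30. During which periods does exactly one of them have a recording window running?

07:30–07:45, 09:00–10:00, 10:15–10:30, 11:15–11:30, 12:00–12:15, 12:45–13:15, 14:00–14:30, 15:15–15:45

Only in the first: 07:30–07:45, 09:00–10:00, 12:00–12:15, 12:45–13:15, 15:15–15:45.
Only in the second: 10:15–10:30, 11:15–11:30, 14:00–14:30.
Together these are the periods covered by exactly one.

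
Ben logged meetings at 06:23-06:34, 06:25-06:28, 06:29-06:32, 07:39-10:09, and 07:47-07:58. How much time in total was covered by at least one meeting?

Merged: 06:23–06:34, 07:39–10:09.
Lengths: 11 min + 2 h 30 min = 2 h 41 min.

2 h 41 min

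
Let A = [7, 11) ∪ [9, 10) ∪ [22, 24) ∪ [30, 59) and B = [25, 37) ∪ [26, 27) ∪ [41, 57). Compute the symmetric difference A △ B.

[7, 11) ∪ [22, 24) ∪ [25, 30) ∪ [37, 41) ∪ [57, 59)

First set merges to [7, 11), [22, 24), [30, 59).
Second set merges to [25, 37), [41, 57).
Only in the first: [7, 11), [22, 24), [37, 41), [57, 59).
Only in the second: [25, 30).
Together these are the periods covered by exactly one.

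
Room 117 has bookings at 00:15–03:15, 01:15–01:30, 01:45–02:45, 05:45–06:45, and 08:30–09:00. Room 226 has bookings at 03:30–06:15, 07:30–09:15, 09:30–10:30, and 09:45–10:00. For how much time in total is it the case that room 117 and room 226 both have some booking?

Merge the first list: 00:15–03:15, 05:45–06:45, 08:30–09:00.
Merge the second list: 03:30–06:15, 07:30–09:15, 09:30–10:30.
A ∩ B = 05:45–06:15, 08:30–09:00.
Total: 30 min + 30 min = 1 h.

1 h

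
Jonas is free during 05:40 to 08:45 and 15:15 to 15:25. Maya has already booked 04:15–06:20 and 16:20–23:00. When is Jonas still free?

06:20–08:45, 15:15–15:25

05:40–08:45 \ B = 06:20–08:45.
15:15–15:25: nothing removed.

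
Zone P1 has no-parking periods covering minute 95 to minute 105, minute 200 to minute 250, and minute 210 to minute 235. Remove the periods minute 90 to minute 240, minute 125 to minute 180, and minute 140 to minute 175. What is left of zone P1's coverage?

minute 240 to minute 250

First set merges to minute 95 to minute 105, minute 200 to minute 250.
Second set merges to minute 90 to minute 240.
minute 95 to minute 105: entirely removed.
minute 200 to minute 250 \ B = minute 240 to minute 250.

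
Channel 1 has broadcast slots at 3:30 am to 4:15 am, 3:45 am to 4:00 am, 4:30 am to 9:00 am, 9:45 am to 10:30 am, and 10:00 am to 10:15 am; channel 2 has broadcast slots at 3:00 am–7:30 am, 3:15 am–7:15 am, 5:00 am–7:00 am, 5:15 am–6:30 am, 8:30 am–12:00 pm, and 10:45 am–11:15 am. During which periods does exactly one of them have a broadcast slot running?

A, merged: 3:30 am–4:15 am, 4:30 am–9:00 am, 9:45 am–10:30 am.
B, merged: 3:00 am–7:30 am, 8:30 am–12:00 pm.
A \ B = 7:30 am–8:30 am.
B \ A = 3:00 am–3:30 am, 4:15 am–4:30 am, 9:00 am–9:45 am, 10:30 am–12:00 pm.
Union of the two gives the symmetric difference.

3:00 am–3:30 am, 4:15 am–4:30 am, 7:30 am–8:30 am, 9:00 am–9:45 am, 10:30 am–12:00 pm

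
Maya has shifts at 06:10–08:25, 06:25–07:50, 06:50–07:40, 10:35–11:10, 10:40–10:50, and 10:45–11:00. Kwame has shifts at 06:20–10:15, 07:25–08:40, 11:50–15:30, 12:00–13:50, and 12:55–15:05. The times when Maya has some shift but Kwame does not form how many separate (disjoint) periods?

Merge the first list: 06:10-08:25, 10:35-11:10.
Merge the second list: 06:20-10:15, 11:50-15:30.
A \ B = 06:10-06:20, 10:35-11:10.
That is 2 disjoint pieces.

2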